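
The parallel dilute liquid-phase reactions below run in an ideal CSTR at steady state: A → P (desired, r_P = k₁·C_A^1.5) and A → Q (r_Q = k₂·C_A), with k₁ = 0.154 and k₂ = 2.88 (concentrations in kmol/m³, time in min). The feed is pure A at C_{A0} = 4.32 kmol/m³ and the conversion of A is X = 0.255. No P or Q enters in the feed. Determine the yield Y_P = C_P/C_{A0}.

Exit C_A = C_{A0}(1−X) = 4.32×0.745 = 3.218 kmol/m³.
A CSTR operates uniformly at the exit composition, giving r_P = 0.8892 and r_Q = 9.269 (each k·C_A^n at C_A = 3.218).
Fraction of consumed A going to P: r_P/(r_P+r_Q) = 0.08753.
C_P = 0.08753·C_{A0}·X = 0.08753×4.32×0.255 = 0.0964 kmol/m³; Y_P = C_P/C_{A0} = 0.0223.

0.0223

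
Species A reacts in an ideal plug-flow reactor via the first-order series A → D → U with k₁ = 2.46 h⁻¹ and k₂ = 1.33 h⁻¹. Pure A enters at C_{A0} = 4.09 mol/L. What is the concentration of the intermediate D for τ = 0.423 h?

Solving the coupled first-order balances gives C_D(τ) = [k₁/(k₂−k₁)]·C_{A0}·(e^(−k₁τ) − e^(−k₂τ)).
e^(−k₁τ) = e^(−2.46×0.423) = e^(−1.041) = 0.3532; e^(−k₂τ) = e^(−0.5626) = 0.5697.
C_D = 2.46×4.09/(1.33−2.46) × (0.3532−0.5697) = (-8.904)×(-0.2165) = 1.928 mol/L.

1.93 mol/L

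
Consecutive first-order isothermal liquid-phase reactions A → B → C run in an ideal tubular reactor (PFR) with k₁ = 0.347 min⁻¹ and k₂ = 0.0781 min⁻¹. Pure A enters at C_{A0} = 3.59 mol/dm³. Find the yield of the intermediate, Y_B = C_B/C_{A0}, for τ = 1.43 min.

0.368

The intermediate concentration in a first-order A→B→C sequence is C_B = k₁C_{A0}(e^(−k₁τ) − e^(−k₂τ))/(k₂−k₁).
e^(−k₁τ) = e^(−0.347×1.43) = e^(−0.4962) = 0.6088; e^(−k₂τ) = e^(−0.1117) = 0.8943.
C_B = 0.347×3.59/(0.0781−0.347) × (0.6088−0.8943) = (-4.633)×(-0.2855) = 1.323 mol/dm³.
Y_B = C_B/C_{A0} = 1.323/3.59 = 0.368.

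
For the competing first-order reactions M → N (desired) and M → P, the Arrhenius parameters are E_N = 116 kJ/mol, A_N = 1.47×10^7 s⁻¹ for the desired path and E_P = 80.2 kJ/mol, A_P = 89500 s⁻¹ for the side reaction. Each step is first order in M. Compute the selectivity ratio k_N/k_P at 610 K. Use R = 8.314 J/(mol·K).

Since both paths have the same order in M, the concentration cancels and S_{N/P} = k_N/k_P = (A_N/A_P)·exp[(E_P−E_N)/(RT)].
(E_P−E_N)/(RT) = (80.2−116)×10³/(8.314×610) = -35800/5072 = -7.059.
k_N/k_P = (1.47×10^7/89500)·exp(-7.059) = 164.2 × 8.596×10^-4 = 0.141.
Since E_N > E_P, raising the temperature improves selectivity toward N.

0.141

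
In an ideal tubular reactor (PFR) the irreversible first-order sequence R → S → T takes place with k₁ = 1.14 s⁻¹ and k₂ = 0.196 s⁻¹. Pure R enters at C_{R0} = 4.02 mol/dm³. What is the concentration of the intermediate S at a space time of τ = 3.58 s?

2.32 mol/dm³

For first-order series with pure R initially, C_S(τ) = k₁C_{R0}/(k₂−k₁)·(e^(−k₁τ) − e^(−k₂τ)).
e^(−k₁τ) = e^(−1.14×3.58) = e^(−4.081) = 0.01689; e^(−k₂τ) = e^(−0.7017) = 0.4958.
C_S = 1.14×4.02/(0.196−1.14) × (0.01689−0.4958) = (-4.855)×(-0.4789) = 2.325 mol/dm³.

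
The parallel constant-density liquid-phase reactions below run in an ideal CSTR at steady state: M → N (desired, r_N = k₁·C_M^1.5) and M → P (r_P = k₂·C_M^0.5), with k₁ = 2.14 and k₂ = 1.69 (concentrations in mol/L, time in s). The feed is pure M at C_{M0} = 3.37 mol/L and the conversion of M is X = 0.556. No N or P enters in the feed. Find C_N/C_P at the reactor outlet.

Exit C_M = C_{M0}(1−X) = 3.37×0.444 = 1.496 mol/L.
Rates in a CSTR are evaluated at the outlet concentration: r_N = 2.14×1.496^1.5 = 3.917, r_P = 1.69×1.496^0.5 = 2.067.
Overall selectivity = C_N/C_P = r_Nτ/(r_Pτ) = r_N/r_P = 1.89.

1.89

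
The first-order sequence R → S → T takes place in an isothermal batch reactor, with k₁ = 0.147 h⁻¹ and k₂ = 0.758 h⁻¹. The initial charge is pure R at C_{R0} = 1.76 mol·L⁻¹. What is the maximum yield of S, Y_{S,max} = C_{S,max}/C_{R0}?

0.131

At the optimum, C_{S,max}/C_{R0} = (k₁/k₂)^[k₂/(k₂−k₁)].
= (0.147/0.758)^(0.758/(0.758−0.147)) = (0.1939)^(1.241) = 0.1307.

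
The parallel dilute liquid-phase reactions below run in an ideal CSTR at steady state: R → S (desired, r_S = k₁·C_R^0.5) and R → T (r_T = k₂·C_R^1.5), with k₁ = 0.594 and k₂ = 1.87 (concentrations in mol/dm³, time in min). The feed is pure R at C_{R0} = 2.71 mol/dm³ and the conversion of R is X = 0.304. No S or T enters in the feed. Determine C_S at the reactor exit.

Exit C_R = C_{R0}(1−X) = 2.71×0.696 = 1.886 mol/dm³.
Rates in a CSTR are evaluated at the outlet concentration: r_S = 0.594×1.886^0.5 = 0.8158, r_T = 1.87×1.886^1.5 = 4.844.
Fraction of consumed R going to S: r_S/(r_S+r_T) = 0.1441.
C_S = 0.1441·C_{R0}·X = 0.1441×2.71×0.304 = 0.119 mol/dm³.

0.119 mol/dm³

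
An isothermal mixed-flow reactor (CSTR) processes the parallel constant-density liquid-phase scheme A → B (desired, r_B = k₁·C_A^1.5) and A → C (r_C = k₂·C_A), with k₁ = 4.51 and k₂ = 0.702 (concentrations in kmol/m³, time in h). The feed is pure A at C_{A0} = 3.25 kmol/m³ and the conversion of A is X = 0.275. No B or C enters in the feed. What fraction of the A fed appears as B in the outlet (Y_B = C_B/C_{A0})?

0.250

Exit C_A = C_{A0}(1−X) = 3.25×0.725 = 2.356 kmol/m³.
Rates in a CSTR are evaluated at the outlet concentration: r_B = 4.51×2.356^1.5 = 16.31, r_C = 0.702×2.356 = 1.654.
Fraction of consumed A going to B: r_B/(r_B+r_C) = 0.9079.
C_B = 0.9079·C_{A0}·X = 0.9079×3.25×0.275 = 0.811 kmol/m³; Y_B = C_B/C_{A0} = 0.250.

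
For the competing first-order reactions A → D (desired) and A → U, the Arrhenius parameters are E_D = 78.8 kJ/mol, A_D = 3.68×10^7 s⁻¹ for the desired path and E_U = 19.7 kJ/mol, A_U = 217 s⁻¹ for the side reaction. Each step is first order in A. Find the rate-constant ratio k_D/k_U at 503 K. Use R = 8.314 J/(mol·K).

0.124

k_D/k_U = (A_D/A_U)·exp[−(E_D−E_U)/(RT)] = (A_D/A_U)·exp[(E_U−E_D)/(RT)].
(E_U−E_D)/(RT) = (19.7−78.8)×10³/(8.314×503) = -59100/4182 = -14.13.
k_D/k_U = (3.68×10^7/217)·exp(-14.13) = 1.696×10^5 × 7.286×10^-7 = 0.124.
Since E_D > E_U, raising the temperature improves selectivity toward D.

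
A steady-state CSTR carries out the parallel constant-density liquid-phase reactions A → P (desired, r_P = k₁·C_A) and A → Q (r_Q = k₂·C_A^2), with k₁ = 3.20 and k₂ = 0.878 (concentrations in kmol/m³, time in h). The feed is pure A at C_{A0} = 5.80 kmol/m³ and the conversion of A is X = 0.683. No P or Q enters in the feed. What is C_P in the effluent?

Exit C_A = C_{A0}(1−X) = 5.80×0.317 = 1.839 kmol/m³.
A CSTR operates uniformly at the exit composition, giving r_P = 5.884 and r_Q = 2.968 (each k·C_A^n at C_A = 1.839).
Fraction of consumed A going to P: r_P/(r_P+r_Q) = 0.6647.
C_P = 0.6647·C_{A0}·X = 0.6647×5.80×0.683 = 2.63 kmol/m³.

2.63 kmol/m³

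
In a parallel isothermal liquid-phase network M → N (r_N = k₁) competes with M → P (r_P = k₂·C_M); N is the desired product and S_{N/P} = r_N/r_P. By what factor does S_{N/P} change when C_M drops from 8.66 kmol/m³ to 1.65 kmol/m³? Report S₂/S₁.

S_{N/P} = (k₁/k₂)·C_M⁻¹, so S₂/S₁ = (C_{M,2}/C_{M,1})⁻¹.
= 8.66/1.65 = 5.25.

5.25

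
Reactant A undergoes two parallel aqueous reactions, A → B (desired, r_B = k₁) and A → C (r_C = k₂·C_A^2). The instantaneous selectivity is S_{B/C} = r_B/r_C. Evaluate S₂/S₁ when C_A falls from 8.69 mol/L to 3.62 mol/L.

5.76

S_{B/C} = (k₁/k₂)·C_A^-2, so S₂/S₁ = (C_{A,2}/C_{A,1})^-2.
= (3.62/8.69)^(-2) = (0.4166)^(-2) = 5.76.
Selectivity toward B rises as C_A falls — low-concentration operation is favoured.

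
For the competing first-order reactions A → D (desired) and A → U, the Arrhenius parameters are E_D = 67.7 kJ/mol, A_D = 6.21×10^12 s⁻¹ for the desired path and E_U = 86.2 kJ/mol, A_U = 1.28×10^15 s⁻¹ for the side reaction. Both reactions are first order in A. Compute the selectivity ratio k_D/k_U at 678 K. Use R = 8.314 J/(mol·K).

k_D/k_U = (A_D/A_U)·exp[−(E_D−E_U)/(RT)] = (A_D/A_U)·exp[(E_U−E_D)/(RT)].
(E_U−E_D)/(RT) = (86.2−67.7)×10³/(8.314×678) = 18500/5637 = 3.282.
k_D/k_U = (6.21×10^12/1.28×10^15)·exp(3.282) = 0.004852 × 26.63 = 0.129.

0.129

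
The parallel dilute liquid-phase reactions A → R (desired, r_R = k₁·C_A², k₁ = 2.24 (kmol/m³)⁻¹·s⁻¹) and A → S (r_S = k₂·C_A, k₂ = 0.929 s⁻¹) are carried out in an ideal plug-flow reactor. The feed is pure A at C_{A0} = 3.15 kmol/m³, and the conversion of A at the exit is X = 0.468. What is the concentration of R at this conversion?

1.25 kmol/m³

C_A = C_{A0}(1−X) = 1.676 kmol/m³.
Along a PFR/batch, dC_S/dC_A = −r_S/(r_R+r_S) = −k₂/(k₂+k₁·C_A).
Integrating from C_{A0} to C_A: C_S = (0.929/2.24)·ln[(0.929+2.24·3.15)/(0.929+2.24·1.68)] = 0.4147·ln(7.985/4.683) = 0.2213 kmol/m³.
Then C_R = (C_{A0}−C_A) − C_S = 1.474 − 0.2213 = 1.253 kmol/m³.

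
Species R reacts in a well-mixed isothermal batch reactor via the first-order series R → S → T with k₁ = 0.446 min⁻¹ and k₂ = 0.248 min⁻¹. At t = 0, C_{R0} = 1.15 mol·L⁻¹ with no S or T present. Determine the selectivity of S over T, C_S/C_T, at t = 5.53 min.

For first-order series with pure R initially, C_S(t) = k₁C_{R0}/(k₂−k₁)·(e^(−k₁t) − e^(−k₂t)).
e^(−k₁t) = e^(−0.446×5.53) = e^(−2.466) = 0.08489; e^(−k₂t) = e^(−1.371) = 0.2537.
C_S = 0.446×1.15/(0.248−0.446) × (0.08489−0.2537) = (-2.590)×(-0.1688) = 0.4374 mol·L⁻¹.
C_R = C_{R0}e^(−k₁t) = 0.09763 mol·L⁻¹, so C_T = C_{R0}−C_R−C_S = 0.6150 mol·L⁻¹; C_S/C_T = 0.711.

0.711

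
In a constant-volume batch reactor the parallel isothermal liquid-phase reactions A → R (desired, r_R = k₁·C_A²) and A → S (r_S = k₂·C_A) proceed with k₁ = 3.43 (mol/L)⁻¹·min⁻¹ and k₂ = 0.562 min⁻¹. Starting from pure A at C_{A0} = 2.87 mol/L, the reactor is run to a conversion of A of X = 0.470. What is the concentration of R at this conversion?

1.25 mol/L

C_A = C_{A0}(1−X) = 1.521 mol/L.
Along a PFR/batch, dC_S/dC_A = −r_S/(r_R+r_S) = −k₂/(k₂+k₁·C_A).
Integrating from C_{A0} to C_A: C_S = (0.562/3.43)·ln[(0.562+3.43·2.87)/(0.562+3.43·1.52)] = 0.1638·ln(10.41/5.779) = 0.09636 mol/L.
Then C_R = (C_{A0}−C_A) − C_S = 1.349 − 0.09636 = 1.253 mol/L.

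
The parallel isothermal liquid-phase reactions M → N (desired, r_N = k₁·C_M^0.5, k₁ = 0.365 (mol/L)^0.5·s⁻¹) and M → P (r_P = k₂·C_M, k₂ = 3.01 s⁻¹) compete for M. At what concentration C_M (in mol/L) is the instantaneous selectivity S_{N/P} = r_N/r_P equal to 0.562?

0.0466 mol/L

S_{N/P} = (k₁/k₂)·C_M^-0.5 ⇒ C_M = (S·k₂/k₁)^(-2).
= (0.562×3.01/0.365)^(-2) = (4.635)^(-2) = 0.0466 mol/L.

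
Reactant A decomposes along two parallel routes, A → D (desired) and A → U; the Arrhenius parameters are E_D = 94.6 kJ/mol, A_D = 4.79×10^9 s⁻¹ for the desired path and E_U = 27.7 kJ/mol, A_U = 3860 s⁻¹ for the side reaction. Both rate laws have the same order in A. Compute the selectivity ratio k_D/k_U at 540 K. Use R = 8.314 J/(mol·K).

0.419

k_D/k_U = (A_D/A_U)·exp[−(E_D−E_U)/(RT)] = (A_D/A_U)·exp[(E_U−E_D)/(RT)].
(E_U−E_D)/(RT) = (27.7−94.6)×10³/(8.314×540) = -66900/4490 = -14.90.
k_D/k_U = (4.79×10^9/3860)·exp(-14.90) = 1.241×10^6 × 3.377×10^-7 = 0.419.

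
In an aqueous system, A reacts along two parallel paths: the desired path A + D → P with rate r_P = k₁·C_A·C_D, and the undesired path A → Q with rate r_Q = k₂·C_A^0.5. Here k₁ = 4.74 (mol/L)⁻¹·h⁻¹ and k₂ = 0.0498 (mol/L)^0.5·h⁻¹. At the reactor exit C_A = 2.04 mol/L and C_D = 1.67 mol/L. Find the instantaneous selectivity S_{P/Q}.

227

S_{P/Q} = r_P/r_Q = (k₁·C_A·C_D)/(k₂·C_A^0.5) = (k₁/k₂)·C_A^0.5·C_D.
= (4.74×2.040×1.670) / (0.0498×2.040^0.5) = 16.15/0.07113 = 227.
Since the desired path is higher order in A, keeping C_A high (PFR or concentrated feed) favours P.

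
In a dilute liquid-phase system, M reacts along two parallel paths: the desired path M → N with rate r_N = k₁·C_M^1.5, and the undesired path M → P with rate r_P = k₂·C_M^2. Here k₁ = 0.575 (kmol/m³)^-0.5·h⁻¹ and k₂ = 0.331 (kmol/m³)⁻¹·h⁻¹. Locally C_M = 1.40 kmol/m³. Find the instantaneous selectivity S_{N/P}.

S_{N/P} = r_N/r_P = (k₁·C_M^1.5)/(k₂·C_M^2) = (k₁/k₂)·C_M^-0.5.
= (0.575×1.400^1.5) / (0.331×1.400^2) = 0.9525/0.6488 = 1.47.
The undesired path is higher order in M, so low C_M (CSTR or dilute feed) favours N.

1.47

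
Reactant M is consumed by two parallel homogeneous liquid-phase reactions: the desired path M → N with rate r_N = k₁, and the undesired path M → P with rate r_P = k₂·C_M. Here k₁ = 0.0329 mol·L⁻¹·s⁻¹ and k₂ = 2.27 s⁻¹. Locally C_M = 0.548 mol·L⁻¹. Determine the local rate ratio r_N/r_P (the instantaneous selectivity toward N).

0.0264

S_{N/P} = r_N/r_P = (k₁)/(k₂·C_M) = (k₁/k₂)·C_M⁻¹.
= (0.0329) / (2.27×0.5480) = 0.03290/1.244 = 0.0264.
The undesired path is higher order in M, so low C_M (CSTR or dilute feed) favours N.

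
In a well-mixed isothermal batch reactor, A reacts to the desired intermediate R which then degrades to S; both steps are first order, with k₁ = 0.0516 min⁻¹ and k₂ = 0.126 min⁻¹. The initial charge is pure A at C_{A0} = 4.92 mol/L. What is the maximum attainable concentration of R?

Evaluating C_R at t_opt = ln(k₂/k₁)/(k₂−k₁) gives C_{R,max}/C_{A0} = (k₁/k₂)^[k₂/(k₂−k₁)].
= (0.0516/0.126)^(0.126/(0.126−0.0516)) = (0.4095)^(1.694) = 0.2205.
C_{R,max} = 0.2205×4.92 = 1.08 mol/L.

1.08 mol/L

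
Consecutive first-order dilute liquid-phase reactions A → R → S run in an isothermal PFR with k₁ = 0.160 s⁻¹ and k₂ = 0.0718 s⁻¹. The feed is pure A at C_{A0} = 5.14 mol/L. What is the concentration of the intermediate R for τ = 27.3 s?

1.20 mol/L

The intermediate concentration in a first-order A→B→C sequence is C_R = k₁C_{A0}(e^(−k₁τ) − e^(−k₂τ))/(k₂−k₁).
e^(−k₁τ) = e^(−0.160×27.3) = e^(−4.368) = 0.01268; e^(−k₂τ) = e^(−1.960) = 0.1408.
C_R = 0.160×5.14/(0.0718−0.160) × (0.01268−0.1408) = (-9.324)×(-0.1282) = 1.195 mol/L.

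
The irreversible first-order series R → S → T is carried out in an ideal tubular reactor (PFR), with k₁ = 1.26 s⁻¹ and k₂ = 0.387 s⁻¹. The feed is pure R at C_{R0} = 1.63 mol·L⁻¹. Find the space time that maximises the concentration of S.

The intermediate peaks when r₁ = r₂, i.e. k₁e^(−k₁τ) = k₂e^(−k₂τ), giving τ_opt = ln(k₂/k₁)/(k₂−k₁).
= ln(0.387/1.26)/(0.387−1.26) = ln(0.3071)/-0.8730 = -1.180/-0.8730 = 1.35 s.

1.35 s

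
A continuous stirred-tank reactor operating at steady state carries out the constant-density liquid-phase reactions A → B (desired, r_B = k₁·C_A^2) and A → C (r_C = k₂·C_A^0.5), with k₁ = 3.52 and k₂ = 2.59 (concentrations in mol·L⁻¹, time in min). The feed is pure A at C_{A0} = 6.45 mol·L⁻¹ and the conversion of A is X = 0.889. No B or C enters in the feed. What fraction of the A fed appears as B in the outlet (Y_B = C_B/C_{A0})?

0.401

Exit C_A = C_{A0}(1−X) = 6.45×0.111 = 0.7159 mol·L⁻¹.
In a CSTR the entire volume is at exit conditions, so r_B = 3.52×0.7159^2 = 1.804 and r_C = 2.59×0.7159^0.5 = 2.191.
Fraction of consumed A going to B: r_B/(r_B+r_C) = 0.4515.
C_B = 0.4515·C_{A0}·X = 0.4515×6.45×0.889 = 2.59 mol·L⁻¹; Y_B = C_B/C_{A0} = 0.401.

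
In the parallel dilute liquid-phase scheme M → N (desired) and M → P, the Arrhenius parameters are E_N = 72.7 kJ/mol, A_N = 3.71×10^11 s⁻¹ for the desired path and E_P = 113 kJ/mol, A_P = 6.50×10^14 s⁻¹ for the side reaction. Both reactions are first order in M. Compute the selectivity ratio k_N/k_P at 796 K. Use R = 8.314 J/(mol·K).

With equal orders, S_{N/P} = k_N/k_P = (A_N/A_P)·exp[(E_P−E_N)/(RT)].
(E_P−E_N)/(RT) = (113−72.7)×10³/(8.314×796) = 40300/6618 = 6.090.
k_N/k_P = (3.71×10^11/6.50×10^14)·exp(6.090) = 5.708×10^-4 × 441.2 = 0.252.
Since E_N < E_P, lowering the temperature improves selectivity toward N.

0.252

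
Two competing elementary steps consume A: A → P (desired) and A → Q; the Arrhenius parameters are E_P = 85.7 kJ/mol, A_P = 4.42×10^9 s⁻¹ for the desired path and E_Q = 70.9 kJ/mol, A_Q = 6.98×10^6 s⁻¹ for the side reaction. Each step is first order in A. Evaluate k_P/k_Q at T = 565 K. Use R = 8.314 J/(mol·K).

k_P/k_Q = (A_P/A_Q)·exp[−(E_P−E_Q)/(RT)] = (A_P/A_Q)·exp[(E_Q−E_P)/(RT)].
(E_Q−E_P)/(RT) = (70.9−85.7)×10³/(8.314×565) = -14800/4697 = -3.151.
k_P/k_Q = (4.42×10^9/6.98×10^6)·exp(-3.151) = 633.2 × 0.04282 = 27.1.

27.1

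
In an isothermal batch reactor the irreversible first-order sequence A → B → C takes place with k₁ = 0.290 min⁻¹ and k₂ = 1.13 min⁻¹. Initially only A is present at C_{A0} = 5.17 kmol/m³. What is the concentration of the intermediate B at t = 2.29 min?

0.785 kmol/m³

The intermediate concentration in a first-order A→B→C sequence is C_B = k₁C_{A0}(e^(−k₁t) − e^(−k₂t))/(k₂−k₁).
e^(−k₁t) = e^(−0.290×2.29) = e^(−0.6641) = 0.5147; e^(−k₂t) = e^(−2.588) = 0.07519.
C_B = 0.290×5.17/(1.13−0.290) × (0.5147−0.07519) = 1.785×0.4395 = 0.7845 kmol/m³.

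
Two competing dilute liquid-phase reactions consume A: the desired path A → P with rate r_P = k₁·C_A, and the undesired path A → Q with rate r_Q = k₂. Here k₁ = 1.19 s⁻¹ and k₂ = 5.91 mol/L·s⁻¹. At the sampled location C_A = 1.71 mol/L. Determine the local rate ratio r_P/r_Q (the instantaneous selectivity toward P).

S_{P/Q} = r_P/r_Q = (k₁·C_A)/(k₂) = (k₁/k₂)·C_A.
= (1.19×1.710) / (5.91) = 2.035/5.910 = 0.344.
Since the desired path is higher order in A, keeping C_A high (PFR or concentrated feed) favours P.

0.344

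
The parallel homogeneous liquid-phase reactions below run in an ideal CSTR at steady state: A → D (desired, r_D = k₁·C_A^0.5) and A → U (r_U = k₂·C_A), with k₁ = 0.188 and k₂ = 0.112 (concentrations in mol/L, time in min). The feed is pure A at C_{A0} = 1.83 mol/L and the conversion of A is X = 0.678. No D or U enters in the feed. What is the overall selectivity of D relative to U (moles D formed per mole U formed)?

2.19

Exit C_A = C_{A0}(1−X) = 1.83×0.322 = 0.5893 mol/L.
A CSTR operates uniformly at the exit composition, giving r_D = 0.1443 and r_U = 0.06600 (each k·C_A^n at C_A = 0.5893).
Overall selectivity = C_D/C_U = r_Dτ/(r_Uτ) = r_D/r_U = 2.19.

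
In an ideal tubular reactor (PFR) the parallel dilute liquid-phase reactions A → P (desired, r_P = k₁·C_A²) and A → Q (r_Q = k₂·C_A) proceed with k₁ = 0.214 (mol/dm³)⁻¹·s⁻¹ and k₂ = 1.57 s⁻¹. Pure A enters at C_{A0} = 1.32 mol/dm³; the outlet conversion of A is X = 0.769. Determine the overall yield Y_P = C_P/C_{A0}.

C_A = C_{A0}(1−X) = 0.3049 mol/dm³.
Along a PFR/batch, dC_Q/dC_A = −r_Q/(r_P+r_Q) = −k₂/(k₂+k₁·C_A).
Integrating from C_{A0} to C_A: C_Q = (1.57/0.214)·ln[(1.57+0.214·1.32)/(1.57+0.214·0.305)] = 7.336·ln(1.852/1.635) = 0.9151 mol/dm³.
Then C_P = (C_{A0}−C_A) − C_Q = 1.015 − 0.9151 = 0.1000 mol/dm³.
Y_P = C_P/C_{A0} = 0.1000/1.32 = 0.0758.

0.0758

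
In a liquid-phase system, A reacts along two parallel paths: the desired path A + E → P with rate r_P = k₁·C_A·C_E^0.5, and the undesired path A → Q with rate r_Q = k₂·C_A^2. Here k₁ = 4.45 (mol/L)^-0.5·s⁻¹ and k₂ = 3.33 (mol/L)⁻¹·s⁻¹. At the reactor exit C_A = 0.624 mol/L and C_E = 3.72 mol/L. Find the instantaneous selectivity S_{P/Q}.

S_{P/Q} = r_P/r_Q = (k₁·C_A·C_E^0.5)/(k₂·C_A^2) = (k₁/k₂)·C_A⁻¹·C_E^0.5.
= (4.45×0.6240×3.720^0.5) / (3.33×0.6240^2) = 5.356/1.297 = 4.13.

4.13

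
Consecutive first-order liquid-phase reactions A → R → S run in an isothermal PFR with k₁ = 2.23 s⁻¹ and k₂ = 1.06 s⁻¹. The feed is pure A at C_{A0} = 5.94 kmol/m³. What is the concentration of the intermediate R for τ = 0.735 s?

The intermediate concentration in a first-order A→B→C sequence is C_R = k₁C_{A0}(e^(−k₁τ) − e^(−k₂τ))/(k₂−k₁).
e^(−k₁τ) = e^(−2.23×0.735) = e^(−1.639) = 0.1942; e^(−k₂τ) = e^(−0.7791) = 0.4588.
C_R = 2.23×5.94/(1.06−2.23) × (0.1942−0.4588) = (-11.32)×(-0.2647) = 2.996 kmol/m³.

3.00 kmol/m³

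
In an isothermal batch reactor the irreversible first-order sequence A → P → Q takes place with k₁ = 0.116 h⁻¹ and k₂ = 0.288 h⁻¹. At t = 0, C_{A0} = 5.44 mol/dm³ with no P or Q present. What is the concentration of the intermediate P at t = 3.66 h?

1.12 mol/dm³

For first-order series with pure A initially, C_P(t) = k₁C_{A0}/(k₂−k₁)·(e^(−k₁t) − e^(−k₂t)).
e^(−k₁t) = e^(−0.116×3.66) = e^(−0.4246) = 0.6541; e^(−k₂t) = e^(−1.054) = 0.3485.
C_P = 0.116×5.44/(0.288−0.116) × (0.6541−0.3485) = 3.669×0.3055 = 1.121 mol/dm³.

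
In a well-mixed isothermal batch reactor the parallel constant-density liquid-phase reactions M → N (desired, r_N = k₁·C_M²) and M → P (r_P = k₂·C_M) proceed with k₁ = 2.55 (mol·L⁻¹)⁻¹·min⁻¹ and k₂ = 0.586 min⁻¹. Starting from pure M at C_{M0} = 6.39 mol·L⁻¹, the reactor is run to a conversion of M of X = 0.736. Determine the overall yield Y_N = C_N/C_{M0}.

0.691

C_M = C_{M0}(1−X) = 1.687 mol·L⁻¹.
Along a PFR/batch, dC_P/dC_M = −r_P/(r_N+r_P) = −k₂/(k₂+k₁·C_M).
Integrating from C_{M0} to C_M: C_P = (0.586/2.55)·ln[(0.586+2.55·6.39)/(0.586+2.55·1.69)] = 0.2298·ln(16.88/4.888) = 0.2848 mol·L⁻¹.
Then C_N = (C_{M0}−C_M) − C_P = 4.703 − 0.2848 = 4.418 mol·L⁻¹.
Y_N = C_N/C_{M0} = 4.418/6.39 = 0.691.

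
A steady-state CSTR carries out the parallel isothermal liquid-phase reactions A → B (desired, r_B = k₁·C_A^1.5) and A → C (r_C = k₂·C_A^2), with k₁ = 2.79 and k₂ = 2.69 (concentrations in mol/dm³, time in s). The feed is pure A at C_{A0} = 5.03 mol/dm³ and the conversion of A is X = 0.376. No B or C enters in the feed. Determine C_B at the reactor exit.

0.698 mol/dm³

Exit C_A = C_{A0}(1−X) = 5.03×0.624 = 3.139 mol/dm³.
A CSTR operates uniformly at the exit composition, giving r_B = 15.51 and r_C = 26.50 (each k·C_A^n at C_A = 3.139).
Fraction of consumed A going to B: r_B/(r_B+r_C) = 0.3693.
C_B = 0.3693·C_{A0}·X = 0.3693×5.03×0.376 = 0.698 mol/dm³.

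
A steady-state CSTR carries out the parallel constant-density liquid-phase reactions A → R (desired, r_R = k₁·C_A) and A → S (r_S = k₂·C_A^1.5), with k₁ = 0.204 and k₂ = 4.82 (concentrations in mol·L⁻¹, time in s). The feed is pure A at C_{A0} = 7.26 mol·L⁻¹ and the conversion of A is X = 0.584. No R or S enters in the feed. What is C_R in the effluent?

Exit C_A = C_{A0}(1−X) = 7.26×0.416 = 3.020 mol·L⁻¹.
Rates in a CSTR are evaluated at the outlet concentration: r_R = 0.204×3.020 = 0.6161, r_S = 4.82×3.020^1.5 = 25.30.
Fraction of consumed A going to R: r_R/(r_R+r_S) = 0.02377.
C_R = 0.02377·C_{A0}·X = 0.02377×7.26×0.584 = 0.101 mol·L⁻¹.

0.101 mol·L⁻¹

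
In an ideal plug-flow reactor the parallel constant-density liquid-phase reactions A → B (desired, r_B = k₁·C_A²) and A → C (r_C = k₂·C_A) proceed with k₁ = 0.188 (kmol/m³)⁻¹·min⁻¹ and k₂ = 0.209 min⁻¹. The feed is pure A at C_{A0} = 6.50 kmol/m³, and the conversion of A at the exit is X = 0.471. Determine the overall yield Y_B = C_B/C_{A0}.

0.383

C_A = C_{A0}(1−X) = 3.439 kmol/m³.
Along a PFR/batch, dC_C/dC_A = −r_C/(r_B+r_C) = −k₂/(k₂+k₁·C_A).
Integrating from C_{A0} to C_A: C_C = (0.209/0.188)·ln[(0.209+0.188·6.50)/(0.209+0.188·3.44)] = 1.112·ln(1.431/0.8554) = 0.5720 kmol/m³.
Then C_B = (C_{A0}−C_A) − C_C = 3.061 − 0.5720 = 2.490 kmol/m³.
Y_B = C_B/C_{A0} = 2.490/6.50 = 0.383.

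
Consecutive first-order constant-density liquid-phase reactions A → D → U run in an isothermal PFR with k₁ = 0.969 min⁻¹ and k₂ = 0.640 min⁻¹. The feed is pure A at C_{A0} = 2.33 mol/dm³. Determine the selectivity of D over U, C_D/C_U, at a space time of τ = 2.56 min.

0.552

The intermediate concentration in a first-order A→B→C sequence is C_D = k₁C_{A0}(e^(−k₁τ) − e^(−k₂τ))/(k₂−k₁).
e^(−k₁τ) = e^(−0.969×2.56) = e^(−2.481) = 0.08369; e^(−k₂τ) = e^(−1.638) = 0.1943.
C_D = 0.969×2.33/(0.640−0.969) × (0.08369−0.1943) = (-6.863)×(-0.1106) = 0.7590 mol/dm³.
C_A = C_{A0}e^(−k₁τ) = 0.1950 mol/dm³, so C_U = C_{A0}−C_A−C_D = 1.376 mol/dm³; C_D/C_U = 0.552.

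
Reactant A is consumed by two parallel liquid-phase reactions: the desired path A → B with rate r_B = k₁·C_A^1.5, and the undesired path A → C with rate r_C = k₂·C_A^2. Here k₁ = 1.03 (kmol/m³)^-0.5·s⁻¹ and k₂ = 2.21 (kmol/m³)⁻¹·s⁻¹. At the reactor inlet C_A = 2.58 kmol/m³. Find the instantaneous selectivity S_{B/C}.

S_{B/C} = r_B/r_C = (k₁·C_A^1.5)/(k₂·C_A^2) = (k₁/k₂)·C_A^-0.5.
= (1.03×2.580^1.5) / (2.21×2.580^2) = 4.268/14.71 = 0.290.

0.290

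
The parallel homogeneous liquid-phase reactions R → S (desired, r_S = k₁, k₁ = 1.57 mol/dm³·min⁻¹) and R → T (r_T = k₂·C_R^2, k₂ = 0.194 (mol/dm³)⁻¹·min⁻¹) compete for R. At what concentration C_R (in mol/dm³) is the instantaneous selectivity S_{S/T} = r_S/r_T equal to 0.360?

4.74 mol/dm³

S_{S/T} = (k₁/k₂)·C_R^-2 ⇒ C_R = (S·k₂/k₁)^(-0.5).
= (0.360×0.194/1.57)^(-0.5) = (0.04448)^(-0.5) = 4.74 mol/dm³.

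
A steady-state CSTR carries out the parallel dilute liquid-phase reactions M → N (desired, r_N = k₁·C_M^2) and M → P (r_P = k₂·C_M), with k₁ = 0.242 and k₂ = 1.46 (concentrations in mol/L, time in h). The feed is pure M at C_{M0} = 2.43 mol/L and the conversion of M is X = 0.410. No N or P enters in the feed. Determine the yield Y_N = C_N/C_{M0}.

0.0787

Exit C_M = C_{M0}(1−X) = 2.43×0.590 = 1.434 mol/L.
Rates in a CSTR are evaluated at the outlet concentration: r_N = 0.242×1.434^2 = 0.4974, r_P = 1.46×1.434 = 2.093.
Fraction of consumed M going to N: r_N/(r_N+r_P) = 0.1920.
C_N = 0.1920·C_{M0}·X = 0.1920×2.43×0.410 = 0.191 mol/L; Y_N = C_N/C_{M0} = 0.0787.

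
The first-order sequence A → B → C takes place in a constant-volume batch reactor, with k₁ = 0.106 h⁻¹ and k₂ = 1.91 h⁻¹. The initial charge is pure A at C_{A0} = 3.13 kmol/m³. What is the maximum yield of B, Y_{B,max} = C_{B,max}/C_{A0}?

0.0468

For a first-order series the maximum intermediate yield is C_{B,max}/C_{A0} = (k₁/k₂)^[k₂/(k₂−k₁)].
= (0.106/1.91)^(1.91/(1.91−0.106)) = (0.05550)^(1.059) = 0.04683.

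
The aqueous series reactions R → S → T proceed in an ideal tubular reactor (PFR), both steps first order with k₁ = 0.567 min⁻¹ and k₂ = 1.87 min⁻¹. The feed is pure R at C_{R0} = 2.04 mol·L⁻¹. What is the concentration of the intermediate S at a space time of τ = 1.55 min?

The intermediate concentration in a first-order A→B→C sequence is C_S = k₁C_{R0}(e^(−k₁τ) − e^(−k₂τ))/(k₂−k₁).
e^(−k₁τ) = e^(−0.567×1.55) = e^(−0.8788) = 0.4153; e^(−k₂τ) = e^(−2.899) = 0.05511.
C_S = 0.567×2.04/(1.87−0.567) × (0.4153−0.05511) = 0.8877×0.3602 = 0.3197 mol·L⁻¹.

0.320 mol·L⁻¹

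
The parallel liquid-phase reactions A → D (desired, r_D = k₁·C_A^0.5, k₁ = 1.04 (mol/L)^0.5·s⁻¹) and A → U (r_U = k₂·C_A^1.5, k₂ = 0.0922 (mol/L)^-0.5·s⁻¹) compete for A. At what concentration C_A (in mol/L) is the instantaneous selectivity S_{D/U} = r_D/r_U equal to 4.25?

2.65 mol/L

S_{D/U} = (k₁/k₂)·C_A⁻¹ ⇒ C_A = (S·k₂/k₁)^(-1).
= (4.25×0.0922/1.04)^(-1) = (0.3768)^(-1) = 2.65 mol/L.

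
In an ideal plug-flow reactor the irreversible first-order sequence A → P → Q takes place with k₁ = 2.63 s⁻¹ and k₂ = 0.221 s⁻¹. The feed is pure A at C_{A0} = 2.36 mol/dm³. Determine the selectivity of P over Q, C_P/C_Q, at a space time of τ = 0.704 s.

9.54

The intermediate concentration in a first-order A→B→C sequence is C_P = k₁C_{A0}(e^(−k₁τ) − e^(−k₂τ))/(k₂−k₁).
e^(−k₁τ) = e^(−2.63×0.704) = e^(−1.852) = 0.1570; e^(−k₂τ) = e^(−0.1556) = 0.8559.
C_P = 2.63×2.36/(0.221−2.63) × (0.1570−0.8559) = (-2.577)×(-0.6989) = 1.801 mol/dm³.
C_A = C_{A0}e^(−k₁τ) = 0.3705 mol/dm³, so C_Q = C_{A0}−C_A−C_P = 0.1887 mol/dm³; C_P/C_Q = 9.54.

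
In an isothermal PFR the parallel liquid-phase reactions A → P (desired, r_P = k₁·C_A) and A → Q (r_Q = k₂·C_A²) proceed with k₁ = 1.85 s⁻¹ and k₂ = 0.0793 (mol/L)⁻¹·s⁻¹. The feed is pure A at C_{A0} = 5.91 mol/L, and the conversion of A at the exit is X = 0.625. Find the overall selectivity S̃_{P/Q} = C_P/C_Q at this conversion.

5.80

C_A = C_{A0}(1−X) = 2.216 mol/L.
Along a PFR/batch, dC_P/dC_A = −r_P/(r_P+r_Q) = −k₁/(k₁+k₂·C_A).
Integrating from C_{A0} to C_A: C_P = (1.85/0.0793)·ln[(1.85+0.0793·5.91)/(1.85+0.0793·2.22)] = 23.33·ln(2.319/2.026) = 3.151 mol/L.
C_Q = (C_{A0}−C_A)−C_P = 0.5431 mol/L; S̃_{P/Q} = 3.151/0.5431 = 5.80.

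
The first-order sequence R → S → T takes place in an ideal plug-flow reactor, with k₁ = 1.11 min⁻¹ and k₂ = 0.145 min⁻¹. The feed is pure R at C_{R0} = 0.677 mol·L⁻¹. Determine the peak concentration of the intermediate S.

0.499 mol·L⁻¹

Evaluating C_S at τ_opt = ln(k₂/k₁)/(k₂−k₁) gives C_{S,max}/C_{R0} = (k₁/k₂)^[k₂/(k₂−k₁)].
= (1.11/0.145)^(0.145/(0.145−1.11)) = (7.655)^(-0.1503) = 0.7365.
C_{S,max} = 0.7365×0.677 = 0.499 mol·L⁻¹.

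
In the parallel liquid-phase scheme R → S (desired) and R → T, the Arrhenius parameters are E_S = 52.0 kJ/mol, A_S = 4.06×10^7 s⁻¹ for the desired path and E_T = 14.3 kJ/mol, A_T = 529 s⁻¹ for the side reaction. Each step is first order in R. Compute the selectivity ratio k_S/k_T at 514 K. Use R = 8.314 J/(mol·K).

k_S/k_T = (A_S/A_T)·exp[−(E_S−E_T)/(RT)] = (A_S/A_T)·exp[(E_T−E_S)/(RT)].
(E_T−E_S)/(RT) = (14.3−52.0)×10³/(8.314×514) = -37700/4273 = -8.822.
k_S/k_T = (4.06×10^7/529)·exp(-8.822) = 76749 × 1.474×10^-4 = 11.3.
Since E_S > E_T, raising the temperature improves selectivity toward S.

11.3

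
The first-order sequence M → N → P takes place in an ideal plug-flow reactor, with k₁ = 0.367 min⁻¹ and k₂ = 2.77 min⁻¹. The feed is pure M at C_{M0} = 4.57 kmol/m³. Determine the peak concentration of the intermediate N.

At the optimum, C_{N,max}/C_{M0} = (k₁/k₂)^[k₂/(k₂−k₁)].
= (0.367/2.77)^(2.77/(2.77−0.367)) = (0.1325)^(1.153) = 0.09730.
C_{N,max} = 0.09730×4.57 = 0.445 kmol/m³.

0.445 kmol/m³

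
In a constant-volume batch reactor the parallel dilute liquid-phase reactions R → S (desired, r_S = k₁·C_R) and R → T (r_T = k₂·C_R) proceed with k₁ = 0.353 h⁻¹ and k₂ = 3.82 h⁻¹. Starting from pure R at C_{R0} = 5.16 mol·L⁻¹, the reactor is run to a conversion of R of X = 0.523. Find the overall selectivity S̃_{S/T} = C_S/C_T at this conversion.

C_R = C_{R0}(1−X) = 2.461 mol·L⁻¹.
Both paths are first order in R, so the instantaneous fraction to S is constant: dC_S/d(−C_R) = k₁/(k₁+k₂) = 0.08459.
C_S = 0.08459·(C_{R0}−C_R) = 0.08459×2.699 = 0.228 mol·L⁻¹.
C_T = (C_{R0}−C_R)−C_S = 2.470 mol·L⁻¹; S̃_{S/T} = 0.2283/2.470 = 0.0924.

0.0924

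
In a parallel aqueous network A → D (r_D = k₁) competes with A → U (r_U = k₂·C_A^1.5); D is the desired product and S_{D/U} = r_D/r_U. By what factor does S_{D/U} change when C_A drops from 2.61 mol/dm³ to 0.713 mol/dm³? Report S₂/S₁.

S_{D/U} = (k₁/k₂)·C_A^-1.5, so S₂/S₁ = (C_{A,2}/C_{A,1})^-1.5.
= (0.713/2.61)^(-1.5) = (0.2732)^(-1.5) = 7.00.

7.00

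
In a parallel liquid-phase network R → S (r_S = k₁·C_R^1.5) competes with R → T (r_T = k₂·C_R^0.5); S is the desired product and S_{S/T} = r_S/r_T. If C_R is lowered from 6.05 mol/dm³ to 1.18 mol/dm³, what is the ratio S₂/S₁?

0.195

S_{S/T} = (k₁/k₂)·C_R, so S₂/S₁ = (C_{R,2}/C_{R,1}).
= 1.18/6.05 = 0.195.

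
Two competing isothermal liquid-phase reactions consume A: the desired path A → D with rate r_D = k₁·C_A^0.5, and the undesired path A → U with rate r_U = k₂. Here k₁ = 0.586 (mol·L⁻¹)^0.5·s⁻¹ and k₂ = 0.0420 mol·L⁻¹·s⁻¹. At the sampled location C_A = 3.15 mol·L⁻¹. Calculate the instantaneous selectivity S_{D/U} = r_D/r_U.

24.8

S_{D/U} = r_D/r_U = (k₁·C_A^0.5)/(k₂) = (k₁/k₂)·C_A^0.5.
= (0.586×3.150^0.5) / (0.0420) = 1.040/0.04200 = 24.8.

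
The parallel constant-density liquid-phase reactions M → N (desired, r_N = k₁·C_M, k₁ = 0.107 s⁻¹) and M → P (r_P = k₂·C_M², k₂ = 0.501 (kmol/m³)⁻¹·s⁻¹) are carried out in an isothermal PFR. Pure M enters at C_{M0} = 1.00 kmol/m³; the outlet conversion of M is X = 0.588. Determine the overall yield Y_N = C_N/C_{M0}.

C_M = C_{M0}(1−X) = 0.4120 kmol/m³.
Along a PFR/batch, dC_N/dC_M = −r_N/(r_N+r_P) = −k₁/(k₁+k₂·C_M).
Integrating from C_{M0} to C_M: C_N = (0.107/0.501)·ln[(0.107+0.501·1.00)/(0.107+0.501·0.412)] = 0.2136·ln(0.6080/0.3134) = 0.1415 kmol/m³.
Y_N = C_N/C_{M0} = 0.1415/1.00 = 0.142.

0.142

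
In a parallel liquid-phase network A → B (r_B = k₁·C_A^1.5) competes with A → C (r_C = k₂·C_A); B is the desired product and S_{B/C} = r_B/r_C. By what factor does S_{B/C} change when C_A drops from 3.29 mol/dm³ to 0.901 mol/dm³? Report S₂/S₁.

0.523

S_{B/C} = (k₁/k₂)·C_A^0.5, so S₂/S₁ = (C_{A,2}/C_{A,1})^0.5.
= (0.901/3.29)^0.5 = (0.2739)^0.5 = 0.523.
Selectivity toward B falls as C_A falls — high-concentration operation is favoured.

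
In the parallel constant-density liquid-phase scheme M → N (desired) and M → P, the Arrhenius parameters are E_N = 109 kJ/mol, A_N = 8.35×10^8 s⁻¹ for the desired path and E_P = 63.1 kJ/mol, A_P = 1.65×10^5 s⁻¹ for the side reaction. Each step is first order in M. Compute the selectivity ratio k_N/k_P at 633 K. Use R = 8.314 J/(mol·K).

0.825

Since both paths have the same order in M, the concentration cancels and S_{N/P} = k_N/k_P = (A_N/A_P)·exp[(E_P−E_N)/(RT)].
(E_P−E_N)/(RT) = (63.1−109)×10³/(8.314×633) = -45900/5263 = -8.722.
k_N/k_P = (8.35×10^8/1.65×10^5)·exp(-8.722) = 5061 × 1.630×10^-4 = 0.825.
Since E_N > E_P, raising the temperature improves selectivity toward N.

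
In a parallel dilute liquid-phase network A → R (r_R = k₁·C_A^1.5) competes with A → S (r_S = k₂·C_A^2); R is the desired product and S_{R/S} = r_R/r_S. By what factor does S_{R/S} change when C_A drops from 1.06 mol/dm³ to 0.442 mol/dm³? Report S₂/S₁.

1.55

S_{R/S} = (k₁/k₂)·C_A^-0.5, so S₂/S₁ = (C_{A,2}/C_{A,1})^-0.5.
= (0.442/1.06)^(-0.5) = (0.4170)^(-0.5) = 1.55.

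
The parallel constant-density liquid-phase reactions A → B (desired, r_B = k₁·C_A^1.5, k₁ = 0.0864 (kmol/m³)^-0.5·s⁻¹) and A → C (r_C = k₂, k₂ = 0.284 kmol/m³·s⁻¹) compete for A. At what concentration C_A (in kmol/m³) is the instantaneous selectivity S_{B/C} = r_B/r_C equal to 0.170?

0.678 kmol/m³

S_{B/C} = (k₁/k₂)·C_A^1.5 ⇒ C_A = (S·k₂/k₁)^(1/1.5).
= (0.170×0.284/0.0864)^(0.6667) = (0.5588)^(0.6667) = 0.678 kmol/m³.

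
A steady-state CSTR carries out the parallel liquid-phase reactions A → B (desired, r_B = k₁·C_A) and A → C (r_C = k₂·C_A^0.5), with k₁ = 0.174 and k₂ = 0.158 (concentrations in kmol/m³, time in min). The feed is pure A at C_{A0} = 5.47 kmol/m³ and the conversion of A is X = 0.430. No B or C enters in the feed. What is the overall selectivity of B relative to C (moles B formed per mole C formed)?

Exit C_A = C_{A0}(1−X) = 5.47×0.570 = 3.118 kmol/m³.
A CSTR operates uniformly at the exit composition, giving r_B = 0.5425 and r_C = 0.2790 (each k·C_A^n at C_A = 3.118).
Overall selectivity = C_B/C_C = r_Bτ/(r_Cτ) = r_B/r_C = 1.94.

1.94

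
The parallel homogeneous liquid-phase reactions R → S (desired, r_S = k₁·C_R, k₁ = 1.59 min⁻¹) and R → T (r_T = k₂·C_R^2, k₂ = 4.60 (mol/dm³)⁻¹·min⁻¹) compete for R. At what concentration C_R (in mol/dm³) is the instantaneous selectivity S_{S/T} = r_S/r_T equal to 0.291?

1.19 mol/dm³

S_{S/T} = (k₁/k₂)·C_R⁻¹ ⇒ C_R = (S·k₂/k₁)^(-1).
= (0.291×4.60/1.59)^(-1) = (0.8419)^(-1) = 1.19 mol/dm³.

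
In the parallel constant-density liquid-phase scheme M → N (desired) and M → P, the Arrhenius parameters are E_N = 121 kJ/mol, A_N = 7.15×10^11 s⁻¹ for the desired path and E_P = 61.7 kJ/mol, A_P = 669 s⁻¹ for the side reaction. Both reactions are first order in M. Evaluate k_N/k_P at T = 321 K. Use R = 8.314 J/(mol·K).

0.239

With equal orders, S_{N/P} = k_N/k_P = (A_N/A_P)·exp[(E_P−E_N)/(RT)].
(E_P−E_N)/(RT) = (61.7−121)×10³/(8.314×321) = -59300/2669 = -22.22.
k_N/k_P = (7.15×10^11/669)·exp(-22.22) = 1.069×10^9 × 2.239×10^-10 = 0.239.
Since E_N > E_P, raising the temperature improves selectivity toward N.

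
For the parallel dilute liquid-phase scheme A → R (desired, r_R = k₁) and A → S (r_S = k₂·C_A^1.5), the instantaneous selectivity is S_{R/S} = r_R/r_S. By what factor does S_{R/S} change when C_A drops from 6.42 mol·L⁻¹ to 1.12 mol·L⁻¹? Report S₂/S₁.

13.7

S_{R/S} = (k₁/k₂)·C_A^-1.5, so S₂/S₁ = (C_{A,2}/C_{A,1})^-1.5.
= (1.12/6.42)^(-1.5) = (0.1745)^(-1.5) = 13.7.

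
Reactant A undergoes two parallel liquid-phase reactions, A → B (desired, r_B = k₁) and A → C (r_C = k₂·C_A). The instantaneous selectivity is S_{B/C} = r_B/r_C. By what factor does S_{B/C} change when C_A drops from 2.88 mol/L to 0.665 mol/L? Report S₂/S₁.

S_{B/C} = (k₁/k₂)·C_A⁻¹, so S₂/S₁ = (C_{A,2}/C_{A,1})⁻¹.
= 2.88/0.665 = 4.33.
Selectivity toward B rises as C_A falls — low-concentration operation is favoured.

4.33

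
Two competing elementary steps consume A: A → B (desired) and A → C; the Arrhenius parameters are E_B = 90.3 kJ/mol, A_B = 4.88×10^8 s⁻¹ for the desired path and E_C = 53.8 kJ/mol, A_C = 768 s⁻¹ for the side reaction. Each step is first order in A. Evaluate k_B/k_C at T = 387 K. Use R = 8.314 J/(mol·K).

7.52

With equal orders, S_{B/C} = k_B/k_C = (A_B/A_C)·exp[(E_C−E_B)/(RT)].
(E_C−E_B)/(RT) = (53.8−90.3)×10³/(8.314×387) = -36500/3218 = -11.34.
k_B/k_C = (4.88×10^8/768)·exp(-11.34) = 6.354×10^5 × 1.184×10^-5 = 7.52.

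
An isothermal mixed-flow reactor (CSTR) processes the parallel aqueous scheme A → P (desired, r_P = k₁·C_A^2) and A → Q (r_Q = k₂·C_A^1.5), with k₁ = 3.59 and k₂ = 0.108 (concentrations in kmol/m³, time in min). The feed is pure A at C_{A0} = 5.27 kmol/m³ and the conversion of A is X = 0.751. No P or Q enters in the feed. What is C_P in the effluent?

Exit C_A = C_{A0}(1−X) = 5.27×0.249 = 1.312 kmol/m³.
A CSTR operates uniformly at the exit composition, giving r_P = 6.182 and r_Q = 0.1623 (each k·C_A^n at C_A = 1.312).
Fraction of consumed A going to P: r_P/(r_P+r_Q) = 0.9744.
C_P = 0.9744·C_{A0}·X = 0.9744×5.27×0.751 = 3.86 kmol/m³.

3.86 kmol/m³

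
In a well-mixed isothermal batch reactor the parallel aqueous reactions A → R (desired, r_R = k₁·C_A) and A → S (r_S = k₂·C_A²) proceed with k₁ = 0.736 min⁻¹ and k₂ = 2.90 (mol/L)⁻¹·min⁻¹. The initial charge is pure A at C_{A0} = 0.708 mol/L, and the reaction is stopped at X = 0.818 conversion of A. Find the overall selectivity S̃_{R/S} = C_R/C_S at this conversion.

C_A = C_{A0}(1−X) = 0.1289 mol/L.
Along a PFR/batch, dC_R/dC_A = −r_R/(r_R+r_S) = −k₁/(k₁+k₂·C_A).
Integrating from C_{A0} to C_A: C_R = (0.736/2.90)·ln[(0.736+2.90·0.708)/(0.736+2.90·0.129)] = 0.2538·ln(2.789/1.110) = 0.2339 mol/L.
C_S = (C_{A0}−C_A)−C_R = 0.3452 mol/L; S̃_{R/S} = 0.2339/0.3452 = 0.678.

0.678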